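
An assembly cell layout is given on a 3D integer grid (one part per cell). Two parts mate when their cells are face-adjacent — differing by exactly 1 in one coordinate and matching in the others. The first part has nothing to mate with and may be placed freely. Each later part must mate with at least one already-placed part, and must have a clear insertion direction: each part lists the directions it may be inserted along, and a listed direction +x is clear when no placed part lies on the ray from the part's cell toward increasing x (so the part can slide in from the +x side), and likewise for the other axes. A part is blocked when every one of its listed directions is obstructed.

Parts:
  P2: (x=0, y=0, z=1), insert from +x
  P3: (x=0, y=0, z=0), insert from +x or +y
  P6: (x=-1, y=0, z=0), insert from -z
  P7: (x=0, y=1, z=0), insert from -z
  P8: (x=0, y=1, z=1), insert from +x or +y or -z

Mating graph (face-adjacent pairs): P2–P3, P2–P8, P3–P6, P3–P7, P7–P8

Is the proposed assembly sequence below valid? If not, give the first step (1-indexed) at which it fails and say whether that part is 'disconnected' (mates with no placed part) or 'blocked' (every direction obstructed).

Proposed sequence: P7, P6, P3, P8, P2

1. P7@(0, 1, 0) [-z clear] — {P7}
2. P6@(-1, 0, 0) — no placed neighbour ⇒ disconnected

Invalid at step 2 (disconnected)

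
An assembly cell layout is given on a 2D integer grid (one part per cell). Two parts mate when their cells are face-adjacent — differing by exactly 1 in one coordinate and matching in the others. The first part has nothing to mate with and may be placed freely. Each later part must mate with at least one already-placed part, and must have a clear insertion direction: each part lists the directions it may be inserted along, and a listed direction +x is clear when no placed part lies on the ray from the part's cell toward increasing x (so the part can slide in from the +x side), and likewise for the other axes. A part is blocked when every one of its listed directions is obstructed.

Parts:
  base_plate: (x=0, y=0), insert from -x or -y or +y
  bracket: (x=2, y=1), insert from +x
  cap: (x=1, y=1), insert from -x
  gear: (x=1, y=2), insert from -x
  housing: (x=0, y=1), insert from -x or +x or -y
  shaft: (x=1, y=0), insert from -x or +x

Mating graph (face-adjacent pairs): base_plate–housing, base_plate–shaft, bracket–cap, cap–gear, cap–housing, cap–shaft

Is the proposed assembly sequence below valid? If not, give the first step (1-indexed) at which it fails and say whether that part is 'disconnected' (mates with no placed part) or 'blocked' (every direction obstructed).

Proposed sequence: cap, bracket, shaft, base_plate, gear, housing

1. cap@(1, 1) [-x clear] — {cap}
2. bracket@(2, 1) [+x clear] — {bracket, cap}
3. shaft@(1, 0) [-x clear] — {bracket, cap, shaft}
4. base_plate@(0, 0) [-x clear] — {base_plate, bracket, cap, shaft}
5. gear@(1, 2) [-x clear] — {base_plate, bracket, cap, gear, shaft}
6. housing@(0, 1) [-x clear] — {base_plate, bracket, cap, gear, housing, shaft}

Valid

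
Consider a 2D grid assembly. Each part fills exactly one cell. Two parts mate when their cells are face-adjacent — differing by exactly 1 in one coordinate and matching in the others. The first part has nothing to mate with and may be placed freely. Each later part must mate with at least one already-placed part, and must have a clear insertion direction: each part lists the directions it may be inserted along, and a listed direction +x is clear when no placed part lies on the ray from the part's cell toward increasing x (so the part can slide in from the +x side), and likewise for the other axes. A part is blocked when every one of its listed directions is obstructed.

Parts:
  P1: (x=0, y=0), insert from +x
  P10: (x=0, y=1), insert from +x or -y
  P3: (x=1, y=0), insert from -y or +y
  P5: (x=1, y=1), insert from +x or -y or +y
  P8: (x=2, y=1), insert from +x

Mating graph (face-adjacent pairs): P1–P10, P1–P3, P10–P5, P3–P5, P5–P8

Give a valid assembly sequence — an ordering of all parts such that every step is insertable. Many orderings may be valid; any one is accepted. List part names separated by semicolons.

1. P1@(0, 0) [+x clear] — {P1}
2. P3@(1, 0) [-y clear] — {P1, P3}
3. P10@(0, 1) [+x clear] — {P1, P10, P3}
4. P5@(1, 1) [+x clear] — {P1, P10, P3, P5}
5. P8@(2, 1) [+x clear] — {P1, P10, P3, P5, P8}

P1; P3; P10; P5; P8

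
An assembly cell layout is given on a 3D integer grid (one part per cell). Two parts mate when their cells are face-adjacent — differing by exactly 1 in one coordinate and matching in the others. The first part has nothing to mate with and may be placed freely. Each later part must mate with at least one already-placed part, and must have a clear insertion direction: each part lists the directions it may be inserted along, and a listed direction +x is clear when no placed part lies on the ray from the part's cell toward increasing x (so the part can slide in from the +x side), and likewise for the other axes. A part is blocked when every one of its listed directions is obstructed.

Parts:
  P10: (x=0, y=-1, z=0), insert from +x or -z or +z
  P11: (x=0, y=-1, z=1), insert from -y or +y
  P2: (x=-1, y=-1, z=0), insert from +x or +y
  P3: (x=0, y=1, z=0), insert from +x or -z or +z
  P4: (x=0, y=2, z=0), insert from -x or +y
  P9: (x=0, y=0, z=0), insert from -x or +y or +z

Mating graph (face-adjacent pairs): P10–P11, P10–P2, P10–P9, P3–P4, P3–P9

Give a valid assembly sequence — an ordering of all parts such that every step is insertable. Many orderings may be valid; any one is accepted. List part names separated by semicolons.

1. P10@(0, -1, 0) [+x clear] — {P10}
2. P11@(0, -1, 1) [-y clear] — {P10, P11}
3. P9@(0, 0, 0) [-x clear] — {P10, P11, P9}
4. P3@(0, 1, 0) [+x clear] — {P10, P11, P3, P9}
5. P2@(-1, -1, 0) [+y clear] — {P10, P11, P2, P3, P9}
6. P4@(0, 2, 0) [-x clear] — {P10, P11, P2, P3, P4, P9}

P10; P11; P9; P3; P2; P4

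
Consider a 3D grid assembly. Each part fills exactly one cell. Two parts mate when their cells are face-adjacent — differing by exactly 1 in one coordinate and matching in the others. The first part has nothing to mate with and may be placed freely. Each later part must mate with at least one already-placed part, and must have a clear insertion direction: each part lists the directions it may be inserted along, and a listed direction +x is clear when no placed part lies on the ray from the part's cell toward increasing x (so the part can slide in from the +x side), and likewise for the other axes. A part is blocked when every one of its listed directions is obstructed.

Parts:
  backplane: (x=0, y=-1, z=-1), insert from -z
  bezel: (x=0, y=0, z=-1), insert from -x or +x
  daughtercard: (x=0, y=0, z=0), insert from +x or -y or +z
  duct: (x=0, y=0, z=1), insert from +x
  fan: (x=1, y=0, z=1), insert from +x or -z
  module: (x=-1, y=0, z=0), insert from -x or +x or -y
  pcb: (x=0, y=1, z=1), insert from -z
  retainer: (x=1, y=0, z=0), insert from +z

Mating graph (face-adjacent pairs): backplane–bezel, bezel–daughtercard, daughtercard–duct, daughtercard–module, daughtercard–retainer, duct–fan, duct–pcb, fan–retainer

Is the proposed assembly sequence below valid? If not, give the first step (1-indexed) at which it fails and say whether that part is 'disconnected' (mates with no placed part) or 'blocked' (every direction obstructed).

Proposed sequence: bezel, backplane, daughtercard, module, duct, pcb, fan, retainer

1. bezel@(0, 0, -1) [-x clear] — {bezel}
2. backplane@(0, -1, -1) [-z clear] — {backplane, bezel}
3. daughtercard@(0, 0, 0) [+x clear] — {backplane, bezel, daughtercard}
4. module@(-1, 0, 0) [-x clear] — {backplane, bezel, daughtercard, module}
5. duct@(0, 0, 1) [+x clear] — {backplane, bezel, daughtercard, duct, module}
6. pcb@(0, 1, 1) [-z clear] — {backplane, bezel, daughtercard, duct, module, pcb}
7. fan@(1, 0, 1) [+x clear] — {backplane, bezel, daughtercard, duct, fan, module, pcb}
8. retainer@(1, 0, 0) — +z all obstructed ⇒ blocked

Invalid at step 8 (blocked)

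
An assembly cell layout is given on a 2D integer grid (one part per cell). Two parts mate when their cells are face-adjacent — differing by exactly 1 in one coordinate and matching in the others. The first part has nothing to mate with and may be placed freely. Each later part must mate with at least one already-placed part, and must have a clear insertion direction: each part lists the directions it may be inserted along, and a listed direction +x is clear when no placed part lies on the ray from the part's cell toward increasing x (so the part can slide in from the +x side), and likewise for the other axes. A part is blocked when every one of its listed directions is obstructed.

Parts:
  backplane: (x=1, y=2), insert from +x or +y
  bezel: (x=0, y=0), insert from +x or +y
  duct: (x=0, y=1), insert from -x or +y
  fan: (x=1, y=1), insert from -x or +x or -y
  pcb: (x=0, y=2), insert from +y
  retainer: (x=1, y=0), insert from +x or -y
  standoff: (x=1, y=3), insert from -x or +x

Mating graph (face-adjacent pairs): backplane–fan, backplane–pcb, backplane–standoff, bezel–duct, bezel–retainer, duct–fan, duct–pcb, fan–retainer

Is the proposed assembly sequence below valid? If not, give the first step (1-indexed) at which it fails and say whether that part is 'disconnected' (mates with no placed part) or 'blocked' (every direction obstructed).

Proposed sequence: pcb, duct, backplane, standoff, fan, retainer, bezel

Invalid at step 7 (blocked)

1. pcb@(0, 2) [+y clear] — {pcb}
2. duct@(0, 1) [-x clear] — {duct, pcb}
3. backplane@(1, 2) [+x clear] — {backplane, duct, pcb}
4. standoff@(1, 3) [-x clear] — {backplane, duct, pcb, standoff}
5. fan@(1, 1) [+x clear] — {backplane, duct, fan, pcb, standoff}
6. retainer@(1, 0) [+x clear] — {backplane, duct, fan, pcb, retainer, standoff}
7. bezel@(0, 0) — +x/+y all obstructed ⇒ blocked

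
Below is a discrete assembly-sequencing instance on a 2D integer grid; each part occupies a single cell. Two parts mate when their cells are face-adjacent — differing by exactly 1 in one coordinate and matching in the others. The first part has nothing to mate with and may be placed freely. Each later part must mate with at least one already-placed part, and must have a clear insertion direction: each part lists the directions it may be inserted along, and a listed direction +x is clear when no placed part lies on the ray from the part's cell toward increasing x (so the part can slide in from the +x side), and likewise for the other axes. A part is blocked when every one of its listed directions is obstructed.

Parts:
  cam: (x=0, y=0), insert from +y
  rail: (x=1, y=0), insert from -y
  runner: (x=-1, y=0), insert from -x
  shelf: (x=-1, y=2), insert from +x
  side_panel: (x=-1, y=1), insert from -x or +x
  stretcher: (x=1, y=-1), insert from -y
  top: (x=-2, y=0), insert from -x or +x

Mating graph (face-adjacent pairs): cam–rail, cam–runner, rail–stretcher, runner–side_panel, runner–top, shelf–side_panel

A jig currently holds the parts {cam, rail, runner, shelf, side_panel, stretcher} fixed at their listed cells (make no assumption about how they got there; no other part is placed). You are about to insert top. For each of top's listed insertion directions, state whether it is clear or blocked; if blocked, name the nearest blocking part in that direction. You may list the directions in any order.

-x: ray from top(-2, 0) has no placed part ⇒ clear
+x: nearest on ray is runner@(-1, 0) ⇒ blocked

+x: blocked by runner; -x: clear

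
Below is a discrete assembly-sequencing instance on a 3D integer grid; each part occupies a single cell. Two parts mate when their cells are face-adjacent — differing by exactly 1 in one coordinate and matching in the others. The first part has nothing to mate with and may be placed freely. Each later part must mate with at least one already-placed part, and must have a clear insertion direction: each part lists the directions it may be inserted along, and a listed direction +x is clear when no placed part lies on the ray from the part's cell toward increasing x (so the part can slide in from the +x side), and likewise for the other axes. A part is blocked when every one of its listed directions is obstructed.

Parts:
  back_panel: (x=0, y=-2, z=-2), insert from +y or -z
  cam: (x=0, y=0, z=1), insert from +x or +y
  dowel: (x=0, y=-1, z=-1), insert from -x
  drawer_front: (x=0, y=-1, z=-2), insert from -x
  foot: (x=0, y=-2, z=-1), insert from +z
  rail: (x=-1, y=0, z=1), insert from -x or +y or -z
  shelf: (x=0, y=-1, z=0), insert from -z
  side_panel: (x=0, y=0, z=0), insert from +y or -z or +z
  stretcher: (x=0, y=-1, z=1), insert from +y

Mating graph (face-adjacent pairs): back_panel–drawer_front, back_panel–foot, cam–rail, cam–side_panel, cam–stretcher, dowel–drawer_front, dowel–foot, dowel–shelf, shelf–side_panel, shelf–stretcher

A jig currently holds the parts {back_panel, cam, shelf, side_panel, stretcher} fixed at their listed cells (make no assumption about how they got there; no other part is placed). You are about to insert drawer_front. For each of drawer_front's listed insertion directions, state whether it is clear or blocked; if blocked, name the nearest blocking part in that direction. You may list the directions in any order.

-x: ray from drawer_front(0, -1, -2) has no placed part ⇒ clear

-x: clear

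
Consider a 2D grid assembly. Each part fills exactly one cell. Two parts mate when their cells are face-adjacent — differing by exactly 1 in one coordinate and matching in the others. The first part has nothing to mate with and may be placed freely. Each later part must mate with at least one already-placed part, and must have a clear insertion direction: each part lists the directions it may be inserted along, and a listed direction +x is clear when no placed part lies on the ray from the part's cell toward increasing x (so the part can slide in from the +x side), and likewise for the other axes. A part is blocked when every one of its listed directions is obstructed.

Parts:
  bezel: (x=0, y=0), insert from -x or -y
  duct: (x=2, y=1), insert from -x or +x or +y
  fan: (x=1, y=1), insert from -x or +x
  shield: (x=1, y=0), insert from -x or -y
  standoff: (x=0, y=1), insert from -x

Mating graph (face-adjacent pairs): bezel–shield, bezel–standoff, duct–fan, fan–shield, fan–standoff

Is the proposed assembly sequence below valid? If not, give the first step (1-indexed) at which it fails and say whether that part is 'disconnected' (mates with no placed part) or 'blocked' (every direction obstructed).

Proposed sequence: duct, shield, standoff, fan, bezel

1. duct@(2, 1) [-x clear] — {duct}
2. shield@(1, 0) — no placed neighbour ⇒ disconnected

Invalid at step 2 (disconnected)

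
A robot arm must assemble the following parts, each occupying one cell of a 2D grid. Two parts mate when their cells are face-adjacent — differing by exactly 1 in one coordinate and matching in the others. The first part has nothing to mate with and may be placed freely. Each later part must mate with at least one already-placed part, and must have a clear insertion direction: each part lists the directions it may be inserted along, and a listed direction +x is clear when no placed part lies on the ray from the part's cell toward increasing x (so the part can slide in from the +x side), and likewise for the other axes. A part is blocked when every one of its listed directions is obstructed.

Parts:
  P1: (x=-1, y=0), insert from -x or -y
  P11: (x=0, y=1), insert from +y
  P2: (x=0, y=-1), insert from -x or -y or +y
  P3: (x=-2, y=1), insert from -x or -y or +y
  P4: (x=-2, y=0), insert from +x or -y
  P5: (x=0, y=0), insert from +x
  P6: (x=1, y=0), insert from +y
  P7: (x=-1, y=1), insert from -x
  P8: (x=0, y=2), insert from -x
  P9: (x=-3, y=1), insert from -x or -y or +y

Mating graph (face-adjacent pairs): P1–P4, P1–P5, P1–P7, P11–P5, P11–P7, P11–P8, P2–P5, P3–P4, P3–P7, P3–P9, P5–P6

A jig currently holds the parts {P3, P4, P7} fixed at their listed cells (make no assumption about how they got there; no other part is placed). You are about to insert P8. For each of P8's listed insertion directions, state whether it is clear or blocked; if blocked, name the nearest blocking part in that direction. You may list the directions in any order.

-x: ray from P8(0, 2) has no placed part ⇒ clear

-x: clear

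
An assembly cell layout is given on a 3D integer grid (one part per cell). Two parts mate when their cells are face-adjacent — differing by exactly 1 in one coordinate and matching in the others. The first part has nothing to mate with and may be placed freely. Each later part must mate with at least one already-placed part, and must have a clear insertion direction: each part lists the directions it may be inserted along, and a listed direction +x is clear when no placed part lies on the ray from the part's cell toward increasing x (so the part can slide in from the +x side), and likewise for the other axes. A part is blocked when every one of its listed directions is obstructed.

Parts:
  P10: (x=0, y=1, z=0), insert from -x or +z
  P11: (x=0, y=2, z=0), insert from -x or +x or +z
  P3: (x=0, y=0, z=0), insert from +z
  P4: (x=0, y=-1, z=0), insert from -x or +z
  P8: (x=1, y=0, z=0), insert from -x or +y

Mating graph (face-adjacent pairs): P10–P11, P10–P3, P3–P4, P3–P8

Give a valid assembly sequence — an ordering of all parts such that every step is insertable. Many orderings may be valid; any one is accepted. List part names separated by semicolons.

1. P10@(0, 1, 0) [-x clear] — {P10}
2. P3@(0, 0, 0) [+z clear] — {P10, P3}
3. P8@(1, 0, 0) [+y clear] — {P10, P3, P8}
4. P11@(0, 2, 0) [-x clear] — {P10, P11, P3, P8}
5. P4@(0, -1, 0) [-x clear] — {P10, P11, P3, P4, P8}

P10; P3; P8; P11; P4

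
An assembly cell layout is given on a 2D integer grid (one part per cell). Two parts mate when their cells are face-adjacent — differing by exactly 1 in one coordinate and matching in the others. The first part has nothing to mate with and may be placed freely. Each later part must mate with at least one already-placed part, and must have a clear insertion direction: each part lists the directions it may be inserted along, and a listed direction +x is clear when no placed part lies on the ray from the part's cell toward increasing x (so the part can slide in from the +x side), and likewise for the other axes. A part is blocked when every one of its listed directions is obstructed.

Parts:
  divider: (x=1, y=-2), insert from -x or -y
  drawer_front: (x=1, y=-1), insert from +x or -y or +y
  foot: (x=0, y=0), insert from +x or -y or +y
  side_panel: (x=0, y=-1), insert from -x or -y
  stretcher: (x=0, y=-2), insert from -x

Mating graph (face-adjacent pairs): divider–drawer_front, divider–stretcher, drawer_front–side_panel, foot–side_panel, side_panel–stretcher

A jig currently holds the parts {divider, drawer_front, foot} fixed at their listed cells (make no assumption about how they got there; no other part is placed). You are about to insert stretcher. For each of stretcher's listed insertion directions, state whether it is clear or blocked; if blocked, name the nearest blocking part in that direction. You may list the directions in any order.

-x: clear

-x: ray from stretcher(0, -2) has no placed part ⇒ clear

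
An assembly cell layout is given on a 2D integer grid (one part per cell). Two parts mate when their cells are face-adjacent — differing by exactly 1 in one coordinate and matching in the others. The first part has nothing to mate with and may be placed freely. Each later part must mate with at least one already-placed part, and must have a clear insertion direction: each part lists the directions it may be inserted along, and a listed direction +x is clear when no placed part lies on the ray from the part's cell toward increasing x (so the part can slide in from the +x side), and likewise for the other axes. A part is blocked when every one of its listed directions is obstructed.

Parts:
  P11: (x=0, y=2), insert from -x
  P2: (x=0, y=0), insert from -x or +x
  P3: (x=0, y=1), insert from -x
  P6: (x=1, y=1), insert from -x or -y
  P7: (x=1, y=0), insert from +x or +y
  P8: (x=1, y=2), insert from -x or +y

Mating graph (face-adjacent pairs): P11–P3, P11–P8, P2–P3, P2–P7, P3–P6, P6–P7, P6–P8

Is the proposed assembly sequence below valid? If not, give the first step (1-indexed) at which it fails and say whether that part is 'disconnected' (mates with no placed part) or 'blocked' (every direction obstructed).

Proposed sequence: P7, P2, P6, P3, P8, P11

Valid

1. P7@(1, 0) [+x clear] — {P7}
2. P2@(0, 0) [-x clear] — {P2, P7}
3. P6@(1, 1) [-x clear] — {P2, P6, P7}
4. P3@(0, 1) [-x clear] — {P2, P3, P6, P7}
5. P8@(1, 2) [-x clear] — {P2, P3, P6, P7, P8}
6. P11@(0, 2) [-x clear] — {P11, P2, P3, P6, P7, P8}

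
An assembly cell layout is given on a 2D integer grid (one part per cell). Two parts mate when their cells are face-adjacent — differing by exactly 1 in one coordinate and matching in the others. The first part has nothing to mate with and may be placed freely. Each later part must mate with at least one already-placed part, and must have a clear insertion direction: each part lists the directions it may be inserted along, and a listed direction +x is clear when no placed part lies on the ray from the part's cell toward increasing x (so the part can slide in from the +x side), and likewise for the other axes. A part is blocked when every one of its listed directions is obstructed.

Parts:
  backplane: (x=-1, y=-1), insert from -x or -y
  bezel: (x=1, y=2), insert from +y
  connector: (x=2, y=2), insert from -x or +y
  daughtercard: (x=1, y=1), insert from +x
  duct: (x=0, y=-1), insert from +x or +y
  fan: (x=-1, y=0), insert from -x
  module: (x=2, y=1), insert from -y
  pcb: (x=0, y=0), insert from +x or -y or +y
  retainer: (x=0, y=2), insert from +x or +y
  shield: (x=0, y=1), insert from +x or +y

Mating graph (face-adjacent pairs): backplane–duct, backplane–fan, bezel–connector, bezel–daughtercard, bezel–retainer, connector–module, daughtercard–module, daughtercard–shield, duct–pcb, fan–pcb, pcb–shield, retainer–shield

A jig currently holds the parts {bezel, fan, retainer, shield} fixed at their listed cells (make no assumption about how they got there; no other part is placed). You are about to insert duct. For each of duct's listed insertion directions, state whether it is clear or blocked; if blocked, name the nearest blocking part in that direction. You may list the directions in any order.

+x: clear; +y: blocked by shield

+x: ray from duct(0, -1) has no placed part ⇒ clear
+y: nearest on ray is shield@(0, 1) ⇒ blocked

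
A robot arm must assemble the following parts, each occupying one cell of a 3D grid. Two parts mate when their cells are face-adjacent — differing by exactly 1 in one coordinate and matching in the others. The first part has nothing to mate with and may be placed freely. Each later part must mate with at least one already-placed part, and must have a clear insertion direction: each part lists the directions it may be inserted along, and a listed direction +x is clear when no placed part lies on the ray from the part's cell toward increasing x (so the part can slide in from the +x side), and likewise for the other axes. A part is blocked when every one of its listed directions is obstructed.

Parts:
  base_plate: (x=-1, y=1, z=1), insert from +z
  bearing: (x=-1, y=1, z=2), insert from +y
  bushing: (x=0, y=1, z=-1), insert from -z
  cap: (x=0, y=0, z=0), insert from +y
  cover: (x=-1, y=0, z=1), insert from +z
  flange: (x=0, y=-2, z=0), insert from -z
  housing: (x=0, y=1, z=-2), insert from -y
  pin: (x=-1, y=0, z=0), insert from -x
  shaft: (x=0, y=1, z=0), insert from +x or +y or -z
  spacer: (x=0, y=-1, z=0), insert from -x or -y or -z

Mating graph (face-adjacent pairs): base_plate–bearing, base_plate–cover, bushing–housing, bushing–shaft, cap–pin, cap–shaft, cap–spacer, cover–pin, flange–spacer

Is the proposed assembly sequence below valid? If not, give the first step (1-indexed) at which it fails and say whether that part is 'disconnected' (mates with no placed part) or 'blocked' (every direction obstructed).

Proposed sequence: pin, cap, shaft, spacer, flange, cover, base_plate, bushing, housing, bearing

Valid

1. pin@(-1, 0, 0) [-x clear] — {pin}
2. cap@(0, 0, 0) [+y clear] — {cap, pin}
3. shaft@(0, 1, 0) [+x clear] — {cap, pin, shaft}
4. spacer@(0, -1, 0) [-x clear] — {cap, pin, shaft, spacer}
5. flange@(0, -2, 0) [-z clear] — {cap, flange, pin, shaft, spacer}
6. cover@(-1, 0, 1) [+z clear] — {cap, cover, flange, pin, shaft, spacer}
7. base_plate@(-1, 1, 1) [+z clear] — {base_plate, cap, cover, flange, pin, shaft, spacer}
8. bushing@(0, 1, -1) [-z clear] — {base_plate, bushing, cap, cover, flange, pin, shaft, spacer}
9. housing@(0, 1, -2) [-y clear] — {base_plate, bushing, cap, cover, flange, housing, pin, shaft, spacer}
10. bearing@(-1, 1, 2) [+y clear] — {base_plate, bearing, bushing, cap, cover, flange, housing, pin, shaft, spacer}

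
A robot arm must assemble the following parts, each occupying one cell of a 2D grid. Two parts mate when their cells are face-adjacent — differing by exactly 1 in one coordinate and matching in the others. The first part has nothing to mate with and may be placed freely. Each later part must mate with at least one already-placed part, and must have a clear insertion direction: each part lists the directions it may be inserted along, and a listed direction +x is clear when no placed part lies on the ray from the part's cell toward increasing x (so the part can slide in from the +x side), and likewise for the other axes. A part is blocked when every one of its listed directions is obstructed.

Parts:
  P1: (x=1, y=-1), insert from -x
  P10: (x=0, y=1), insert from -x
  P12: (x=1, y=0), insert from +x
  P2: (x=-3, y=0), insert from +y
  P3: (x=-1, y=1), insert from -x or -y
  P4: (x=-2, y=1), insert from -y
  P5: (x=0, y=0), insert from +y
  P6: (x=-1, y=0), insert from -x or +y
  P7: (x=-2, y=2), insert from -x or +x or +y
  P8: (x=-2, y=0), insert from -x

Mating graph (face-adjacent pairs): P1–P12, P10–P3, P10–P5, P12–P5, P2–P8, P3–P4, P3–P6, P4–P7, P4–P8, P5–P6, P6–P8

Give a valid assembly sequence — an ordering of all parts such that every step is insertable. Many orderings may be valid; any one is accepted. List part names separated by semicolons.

1. P12@(1, 0) [+x clear] — {P12}
2. P1@(1, -1) [-x clear] — {P1, P12}
3. P5@(0, 0) [+y clear] — {P1, P12, P5}
4. P6@(-1, 0) [-x clear] — {P1, P12, P5, P6}
5. P10@(0, 1) [-x clear] — {P1, P10, P12, P5, P6}
6. P3@(-1, 1) [-x clear] — {P1, P10, P12, P3, P5, P6}
7. P4@(-2, 1) [-y clear] — {P1, P10, P12, P3, P4, P5, P6}
8. P8@(-2, 0) [-x clear] — {P1, P10, P12, P3, P4, P5, P6, P8}
9. P2@(-3, 0) [+y clear] — {P1, P10, P12, P2, P3, P4, P5, P6, P8}
10. P7@(-2, 2) [-x clear] — {P1, P10, P12, P2, P3, P4, P5, P6, P7, P8}

P12; P1; P5; P6; P10; P3; P4; P8; P2; P7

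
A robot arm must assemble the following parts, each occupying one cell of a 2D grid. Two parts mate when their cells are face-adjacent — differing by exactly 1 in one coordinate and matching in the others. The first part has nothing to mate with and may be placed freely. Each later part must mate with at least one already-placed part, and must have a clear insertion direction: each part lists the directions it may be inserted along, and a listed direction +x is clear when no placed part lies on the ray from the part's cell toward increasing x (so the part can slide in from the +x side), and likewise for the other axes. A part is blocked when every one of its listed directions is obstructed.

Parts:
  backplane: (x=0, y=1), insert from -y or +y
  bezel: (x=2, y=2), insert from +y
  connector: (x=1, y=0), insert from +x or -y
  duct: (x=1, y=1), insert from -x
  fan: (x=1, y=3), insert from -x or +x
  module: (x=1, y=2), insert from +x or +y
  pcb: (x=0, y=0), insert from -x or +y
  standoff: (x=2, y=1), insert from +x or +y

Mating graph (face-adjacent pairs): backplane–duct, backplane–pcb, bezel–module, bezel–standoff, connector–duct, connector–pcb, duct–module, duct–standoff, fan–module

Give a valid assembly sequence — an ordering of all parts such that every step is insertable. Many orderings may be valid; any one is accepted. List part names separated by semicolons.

fan; module; duct; standoff; backplane; pcb; bezel; connector

1. fan@(1, 3) [-x clear] — {fan}
2. module@(1, 2) [+x clear] — {fan, module}
3. duct@(1, 1) [-x clear] — {duct, fan, module}
4. standoff@(2, 1) [+x clear] — {duct, fan, module, standoff}
5. backplane@(0, 1) [-y clear] — {backplane, duct, fan, module, standoff}
6. pcb@(0, 0) [-x clear] — {backplane, duct, fan, module, pcb, standoff}
7. bezel@(2, 2) [+y clear] — {backplane, bezel, duct, fan, module, pcb, standoff}
8. connector@(1, 0) [+x clear] — {backplane, bezel, connector, duct, fan, module, pcb, standoff}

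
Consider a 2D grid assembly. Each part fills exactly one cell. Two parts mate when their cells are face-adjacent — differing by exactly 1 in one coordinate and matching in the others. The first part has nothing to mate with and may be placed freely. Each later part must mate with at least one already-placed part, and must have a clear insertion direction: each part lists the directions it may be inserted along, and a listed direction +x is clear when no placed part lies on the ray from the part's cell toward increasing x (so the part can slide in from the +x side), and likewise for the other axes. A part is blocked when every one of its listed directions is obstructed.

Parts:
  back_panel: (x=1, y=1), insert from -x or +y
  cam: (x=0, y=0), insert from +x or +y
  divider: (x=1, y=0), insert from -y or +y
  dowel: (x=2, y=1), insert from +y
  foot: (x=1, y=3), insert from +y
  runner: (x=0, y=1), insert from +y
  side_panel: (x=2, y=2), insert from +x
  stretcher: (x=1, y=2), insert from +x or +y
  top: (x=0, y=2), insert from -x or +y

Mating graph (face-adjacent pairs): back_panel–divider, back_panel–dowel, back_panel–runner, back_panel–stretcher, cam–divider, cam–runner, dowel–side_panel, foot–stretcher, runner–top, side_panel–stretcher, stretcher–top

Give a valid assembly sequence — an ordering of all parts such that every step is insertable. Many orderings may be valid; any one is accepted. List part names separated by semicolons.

back_panel; stretcher; runner; top; cam; dowel; side_panel; foot; divider

1. back_panel@(1, 1) [-x clear] — {back_panel}
2. stretcher@(1, 2) [+x clear] — {back_panel, stretcher}
3. runner@(0, 1) [+y clear] — {back_panel, runner, stretcher}
4. top@(0, 2) [-x clear] — {back_panel, runner, stretcher, top}
5. cam@(0, 0) [+x clear] — {back_panel, cam, runner, stretcher, top}
6. dowel@(2, 1) [+y clear] — {back_panel, cam, dowel, runner, stretcher, top}
7. side_panel@(2, 2) [+x clear] — {back_panel, cam, dowel, runner, side_panel, stretcher, top}
8. foot@(1, 3) [+y clear] — {back_panel, cam, dowel, foot, runner, side_panel, stretcher, top}
9. divider@(1, 0) [-y clear] — {back_panel, cam, divider, dowel, foot, runner, side_panel, stretcher, top}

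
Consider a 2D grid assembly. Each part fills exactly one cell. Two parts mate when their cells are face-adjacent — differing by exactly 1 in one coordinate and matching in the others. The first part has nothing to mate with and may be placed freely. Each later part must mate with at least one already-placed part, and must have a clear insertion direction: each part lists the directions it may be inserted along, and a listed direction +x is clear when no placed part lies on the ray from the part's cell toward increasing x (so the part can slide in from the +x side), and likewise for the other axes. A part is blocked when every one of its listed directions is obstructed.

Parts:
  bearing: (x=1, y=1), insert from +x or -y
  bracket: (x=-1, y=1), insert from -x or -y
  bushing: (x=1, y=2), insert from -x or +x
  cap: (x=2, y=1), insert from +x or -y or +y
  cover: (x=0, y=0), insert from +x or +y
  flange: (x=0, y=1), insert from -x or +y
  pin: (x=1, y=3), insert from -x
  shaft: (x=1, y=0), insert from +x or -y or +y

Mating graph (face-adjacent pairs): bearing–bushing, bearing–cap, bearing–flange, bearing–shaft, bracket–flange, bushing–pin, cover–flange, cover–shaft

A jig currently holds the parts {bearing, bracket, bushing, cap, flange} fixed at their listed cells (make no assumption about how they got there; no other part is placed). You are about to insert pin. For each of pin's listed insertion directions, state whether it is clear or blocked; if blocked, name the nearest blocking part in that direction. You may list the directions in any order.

-x: clear

-x: ray from pin(1, 3) has no placed part ⇒ clear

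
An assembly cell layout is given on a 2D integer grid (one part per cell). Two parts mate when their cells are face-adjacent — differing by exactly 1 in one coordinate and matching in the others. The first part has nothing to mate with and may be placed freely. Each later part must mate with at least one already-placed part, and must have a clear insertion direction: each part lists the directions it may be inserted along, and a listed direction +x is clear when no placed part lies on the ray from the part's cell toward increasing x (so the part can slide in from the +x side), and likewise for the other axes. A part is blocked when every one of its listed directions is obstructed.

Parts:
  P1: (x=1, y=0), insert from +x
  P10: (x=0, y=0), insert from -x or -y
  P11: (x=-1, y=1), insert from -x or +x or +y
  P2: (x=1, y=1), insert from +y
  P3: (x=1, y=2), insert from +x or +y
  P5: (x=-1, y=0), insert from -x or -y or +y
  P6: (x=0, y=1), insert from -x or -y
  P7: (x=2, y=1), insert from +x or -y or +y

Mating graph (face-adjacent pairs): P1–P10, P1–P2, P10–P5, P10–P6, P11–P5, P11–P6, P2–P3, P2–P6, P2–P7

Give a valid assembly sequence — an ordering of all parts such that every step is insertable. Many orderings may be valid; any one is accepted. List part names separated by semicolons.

P5; P10; P1; P6; P2; P7; P3; P11

1. P5@(-1, 0) [-x clear] — {P5}
2. P10@(0, 0) [-y clear] — {P10, P5}
3. P1@(1, 0) [+x clear] — {P1, P10, P5}
4. P6@(0, 1) [-x clear] — {P1, P10, P5, P6}
5. P2@(1, 1) [+y clear] — {P1, P10, P2, P5, P6}
6. P7@(2, 1) [+x clear] — {P1, P10, P2, P5, P6, P7}
7. P3@(1, 2) [+x clear] — {P1, P10, P2, P3, P5, P6, P7}
8. P11@(-1, 1) [-x clear] — {P1, P10, P11, P2, P3, P5, P6, P7}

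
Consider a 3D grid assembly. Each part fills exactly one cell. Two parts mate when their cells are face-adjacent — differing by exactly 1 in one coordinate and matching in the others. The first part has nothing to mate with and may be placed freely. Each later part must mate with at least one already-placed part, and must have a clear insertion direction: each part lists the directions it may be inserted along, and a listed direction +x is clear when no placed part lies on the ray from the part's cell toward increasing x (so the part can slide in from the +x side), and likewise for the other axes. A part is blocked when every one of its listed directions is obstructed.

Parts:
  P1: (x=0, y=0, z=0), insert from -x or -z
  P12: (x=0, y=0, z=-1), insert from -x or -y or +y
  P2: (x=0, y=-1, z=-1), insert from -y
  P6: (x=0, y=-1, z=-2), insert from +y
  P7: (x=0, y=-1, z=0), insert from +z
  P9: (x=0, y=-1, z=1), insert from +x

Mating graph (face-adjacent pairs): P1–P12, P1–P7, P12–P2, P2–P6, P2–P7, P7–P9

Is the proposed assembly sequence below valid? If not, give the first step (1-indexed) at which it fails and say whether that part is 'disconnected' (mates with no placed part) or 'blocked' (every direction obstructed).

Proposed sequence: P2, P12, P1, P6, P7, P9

1. P2@(0, -1, -1) [-y clear] — {P2}
2. P12@(0, 0, -1) [-x clear] — {P12, P2}
3. P1@(0, 0, 0) [-x clear] — {P1, P12, P2}
4. P6@(0, -1, -2) [+y clear] — {P1, P12, P2, P6}
5. P7@(0, -1, 0) [+z clear] — {P1, P12, P2, P6, P7}
6. P9@(0, -1, 1) [+x clear] — {P1, P12, P2, P6, P7, P9}

Valid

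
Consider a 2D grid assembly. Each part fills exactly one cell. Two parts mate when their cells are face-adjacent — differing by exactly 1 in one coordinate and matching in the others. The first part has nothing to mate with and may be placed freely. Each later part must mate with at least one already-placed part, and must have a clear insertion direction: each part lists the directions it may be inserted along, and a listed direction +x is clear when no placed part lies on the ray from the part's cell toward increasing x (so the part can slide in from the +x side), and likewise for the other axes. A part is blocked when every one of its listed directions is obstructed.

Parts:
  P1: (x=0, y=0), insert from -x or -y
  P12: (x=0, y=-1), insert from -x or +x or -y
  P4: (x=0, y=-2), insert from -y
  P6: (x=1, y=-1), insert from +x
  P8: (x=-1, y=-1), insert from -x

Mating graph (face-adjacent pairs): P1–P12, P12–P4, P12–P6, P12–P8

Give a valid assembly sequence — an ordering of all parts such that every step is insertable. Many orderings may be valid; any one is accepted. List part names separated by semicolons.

1. P12@(0, -1) [-x clear] — {P12}
2. P6@(1, -1) [+x clear] — {P12, P6}
3. P1@(0, 0) [-x clear] — {P1, P12, P6}
4. P4@(0, -2) [-y clear] — {P1, P12, P4, P6}
5. P8@(-1, -1) [-x clear] — {P1, P12, P4, P6, P8}

P12; P6; P1; P4; P8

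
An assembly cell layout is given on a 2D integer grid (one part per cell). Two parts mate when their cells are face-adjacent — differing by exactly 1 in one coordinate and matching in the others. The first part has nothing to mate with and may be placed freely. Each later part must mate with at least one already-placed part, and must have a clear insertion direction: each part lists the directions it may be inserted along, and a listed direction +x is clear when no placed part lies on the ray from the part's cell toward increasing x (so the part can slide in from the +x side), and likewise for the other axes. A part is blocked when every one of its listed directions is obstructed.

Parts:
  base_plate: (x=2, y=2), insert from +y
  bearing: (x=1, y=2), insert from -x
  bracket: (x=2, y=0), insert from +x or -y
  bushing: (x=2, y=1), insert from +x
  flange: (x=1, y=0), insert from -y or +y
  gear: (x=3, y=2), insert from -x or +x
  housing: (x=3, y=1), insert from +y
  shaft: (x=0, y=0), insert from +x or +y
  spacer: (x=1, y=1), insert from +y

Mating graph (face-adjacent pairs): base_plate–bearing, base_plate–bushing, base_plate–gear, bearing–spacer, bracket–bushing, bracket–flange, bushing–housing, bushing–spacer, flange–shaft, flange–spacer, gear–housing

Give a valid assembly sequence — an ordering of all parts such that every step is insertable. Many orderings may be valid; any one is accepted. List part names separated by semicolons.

shaft; flange; spacer; bushing; housing; gear; base_plate; bearing; bracket

1. shaft@(0, 0) [+x clear] — {shaft}
2. flange@(1, 0) [-y clear] — {flange, shaft}
3. spacer@(1, 1) [+y clear] — {flange, shaft, spacer}
4. bushing@(2, 1) [+x clear] — {bushing, flange, shaft, spacer}
5. housing@(3, 1) [+y clear] — {bushing, flange, housing, shaft, spacer}
6. gear@(3, 2) [-x clear] — {bushing, flange, gear, housing, shaft, spacer}
7. base_plate@(2, 2) [+y clear] — {base_plate, bushing, flange, gear, housing, shaft, spacer}
8. bearing@(1, 2) [-x clear] — {base_plate, bearing, bushing, flange, gear, housing, shaft, spacer}
9. bracket@(2, 0) [+x clear] — {base_plate, bearing, bracket, bushing, flange, gear, housing, shaft, spacer}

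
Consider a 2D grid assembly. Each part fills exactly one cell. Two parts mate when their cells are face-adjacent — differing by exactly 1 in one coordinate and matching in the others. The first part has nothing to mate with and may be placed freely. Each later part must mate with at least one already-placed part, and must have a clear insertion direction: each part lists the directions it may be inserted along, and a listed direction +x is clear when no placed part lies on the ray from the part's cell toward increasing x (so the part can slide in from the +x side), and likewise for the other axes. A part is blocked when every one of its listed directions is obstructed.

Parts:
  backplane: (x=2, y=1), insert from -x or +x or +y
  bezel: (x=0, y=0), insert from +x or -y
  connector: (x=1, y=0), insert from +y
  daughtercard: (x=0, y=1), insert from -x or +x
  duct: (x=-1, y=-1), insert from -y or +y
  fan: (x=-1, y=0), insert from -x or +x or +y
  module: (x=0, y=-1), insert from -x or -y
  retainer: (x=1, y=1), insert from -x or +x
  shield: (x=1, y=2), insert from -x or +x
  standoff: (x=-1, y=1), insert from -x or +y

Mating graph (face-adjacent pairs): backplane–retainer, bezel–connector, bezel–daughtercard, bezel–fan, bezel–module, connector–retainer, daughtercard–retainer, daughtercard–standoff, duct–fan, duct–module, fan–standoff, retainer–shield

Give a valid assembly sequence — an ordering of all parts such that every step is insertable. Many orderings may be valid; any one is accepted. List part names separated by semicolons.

1. bezel@(0, 0) [+x clear] — {bezel}
2. daughtercard@(0, 1) [-x clear] — {bezel, daughtercard}
3. connector@(1, 0) [+y clear] — {bezel, connector, daughtercard}
4. retainer@(1, 1) [+x clear] — {bezel, connector, daughtercard, retainer}
5. shield@(1, 2) [-x clear] — {bezel, connector, daughtercard, retainer, shield}
6. backplane@(2, 1) [+x clear] — {backplane, bezel, connector, daughtercard, retainer, shield}
7. fan@(-1, 0) [-x clear] — {backplane, bezel, connector, daughtercard, fan, retainer, shield}
8. duct@(-1, -1) [-y clear] — {backplane, bezel, connector, daughtercard, duct, fan, retainer, shield}
9. standoff@(-1, 1) [-x clear] — {backplane, bezel, connector, daughtercard, duct, fan, retainer, shield, standoff}
10. module@(0, -1) [-y clear] — {backplane, bezel, connector, daughtercard, duct, fan, module, retainer, shield, standoff}

bezel; daughtercard; connector; retainer; shield; backplane; fan; duct; standoff; module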